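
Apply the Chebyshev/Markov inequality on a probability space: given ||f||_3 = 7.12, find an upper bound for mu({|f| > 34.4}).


Chebyshev/Markov inequality: mu(|f| > eps) <= (||f||_p / eps)^p
Step 1: ||f||_3 / eps = 7.12 / 34.4 = 0.206977
Step 2: Raise to power p = 3:
  (0.206977)^3 = 0.008867
Step 3: Therefore mu(|f| > 34.4) <= 0.008867


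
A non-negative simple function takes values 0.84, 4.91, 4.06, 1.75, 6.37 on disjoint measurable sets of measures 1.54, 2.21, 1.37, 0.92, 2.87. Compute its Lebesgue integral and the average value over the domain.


Step 1: Integral = sum(value_i * measure_i)
= 0.84*1.54 + 4.91*2.21 + 4.06*1.37 + 1.75*0.92 + 6.37*2.87
= 1.2936 + 10.8511 + 5.5622 + 1.61 + 18.2819
= 37.5988
Step 2: Total measure of domain = 1.54 + 2.21 + 1.37 + 0.92 + 2.87 = 8.91
Step 3: Average value = 37.5988 / 8.91 = 4.219843


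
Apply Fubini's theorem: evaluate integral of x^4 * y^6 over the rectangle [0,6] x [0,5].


By Fubini's theorem, the double integral factors as a product of single integrals:
Step 1: integral_0^6 x^4 dx = [x^5/5] from 0 to 6
     = 6^5/5 = 1555.2
Step 2: integral_0^5 y^6 dy = [y^7/7] from 0 to 5
     = 5^7/7 = 11160.714286
Step 3: Double integral = 1555.2 * 11160.714286 = 1.735714e+07


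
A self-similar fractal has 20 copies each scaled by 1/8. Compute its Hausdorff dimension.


For a self-similar set with N copies scaled by 1/r:
dim_H = log(N)/log(r) = log(20)/log(8)
= 2.995732/2.079442
= 1.440643


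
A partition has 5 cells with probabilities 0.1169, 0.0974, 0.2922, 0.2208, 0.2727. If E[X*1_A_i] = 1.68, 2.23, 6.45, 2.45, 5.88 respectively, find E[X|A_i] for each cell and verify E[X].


For each cell A_i: E[X|A_i] = E[X*1_A_i] / P(A_i)
Step 1: E[X|A_1] = 1.68 / 0.1169 = 14.371257
Step 2: E[X|A_2] = 2.23 / 0.0974 = 22.895277
Step 3: E[X|A_3] = 6.45 / 0.2922 = 22.073922
Step 4: E[X|A_4] = 2.45 / 0.2208 = 11.096014
Step 5: E[X|A_5] = 5.88 / 0.2727 = 21.562156
Verification: E[X] = sum E[X*1_A_i] = 1.68 + 2.23 + 6.45 + 2.45 + 5.88 = 18.69


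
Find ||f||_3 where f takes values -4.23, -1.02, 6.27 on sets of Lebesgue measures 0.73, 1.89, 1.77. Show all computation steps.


Step 1: Compute |f_i|^3 for each value:
  |-4.23|^3 = 75.686967
  |-1.02|^3 = 1.061208
  |6.27|^3 = 246.491883
Step 2: Multiply by measures and sum:
  75.686967 * 0.73 = 55.251486
  1.061208 * 1.89 = 2.005683
  246.491883 * 1.77 = 436.290633
Sum = 55.251486 + 2.005683 + 436.290633 = 493.547802
Step 3: Take the p-th root:
||f||_3 = (493.547802)^(1/3) = 7.902717


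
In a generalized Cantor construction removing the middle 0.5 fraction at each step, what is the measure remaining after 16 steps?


Step 1: At each step, fraction remaining = 1 - 0.5 = 0.5
Step 2: After 16 steps, measure = (0.5)^16
Result = 1.525879e-05


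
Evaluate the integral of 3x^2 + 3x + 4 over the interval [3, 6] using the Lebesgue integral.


The Lebesgue integral of a Riemann-integrable function agrees with the Riemann integral.
Antiderivative F(x) = (3/3)x^3 + (3/2)x^2 + 4x
F(6) = (3/3)*6^3 + (3/2)*6^2 + 4*6
     = (3/3)*216 + (3/2)*36 + 4*6
     = 216 + 54 + 24
     = 294
F(3) = 52.5
Integral = F(6) - F(3) = 294 - 52.5 = 241.5


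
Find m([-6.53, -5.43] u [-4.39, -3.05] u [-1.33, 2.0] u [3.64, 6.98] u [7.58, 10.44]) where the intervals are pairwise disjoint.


For pairwise disjoint intervals, m(union) = sum of lengths.
= (-5.43 - -6.53) + (-3.05 - -4.39) + (2.0 - -1.33) + (6.98 - 3.64) + (10.44 - 7.58)
= 1.1 + 1.34 + 3.33 + 3.34 + 2.86
= 11.97


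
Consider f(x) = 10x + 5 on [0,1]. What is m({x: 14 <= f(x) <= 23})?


f^(-1)([14, 23]) = {x : 14 <= 10x + 5 <= 23}
Solving: (14 - 5)/10 <= x <= (23 - 5)/10
= [0.9, 1.8]
Intersecting with [0,1]: [0.9, 1]
Measure = 1 - 0.9 = 0.1


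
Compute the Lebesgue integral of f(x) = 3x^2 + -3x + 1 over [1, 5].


The Lebesgue integral of a Riemann-integrable function agrees with the Riemann integral.
Antiderivative F(x) = (3/3)x^3 + (-3/2)x^2 + 1x
F(5) = (3/3)*5^3 + (-3/2)*5^2 + 1*5
     = (3/3)*125 + (-3/2)*25 + 1*5
     = 125 + -37.5 + 5
     = 92.5
F(1) = 0.5
Integral = F(5) - F(1) = 92.5 - 0.5 = 92


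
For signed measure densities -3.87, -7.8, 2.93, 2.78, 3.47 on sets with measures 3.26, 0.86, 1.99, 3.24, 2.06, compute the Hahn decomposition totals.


Step 1: Compute signed measure on each set:
  Set 1: -3.87 * 3.26 = -12.6162
  Set 2: -7.8 * 0.86 = -6.708
  Set 3: 2.93 * 1.99 = 5.8307
  Set 4: 2.78 * 3.24 = 9.0072
  Set 5: 3.47 * 2.06 = 7.1482
Step 2: Total signed measure = (-12.6162) + (-6.708) + (5.8307) + (9.0072) + (7.1482)
     = 2.6619
Step 3: Positive part mu+(X) = sum of positive contributions = 21.9861
Step 4: Negative part mu-(X) = |sum of negative contributions| = 19.3242


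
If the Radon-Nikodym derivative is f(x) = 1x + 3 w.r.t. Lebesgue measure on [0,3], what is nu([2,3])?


nu(A) = integral_A (dnu/dmu) dmu = integral_2^3 (1x + 3) dx
Step 1: Antiderivative F(x) = (1/2)x^2 + 3x
Step 2: F(3) = (1/2)*3^2 + 3*3 = 4.5 + 9 = 13.5
Step 3: F(2) = (1/2)*2^2 + 3*2 = 2 + 6 = 8
Step 4: nu([2,3]) = F(3) - F(2) = 13.5 - 8 = 5.5


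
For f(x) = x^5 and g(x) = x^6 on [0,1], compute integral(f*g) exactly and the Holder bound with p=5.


Step 1: Exact integral of f*g = integral(x^11, 0, 1) = 1/12
     = 0.083333
Step 2: Holder bound with p=5, q=1.25:
  ||f||_p = (integral x^25 dx)^(1/5) = (1/26)^(1/5) = 0.521201
  ||g||_q = (integral x^7.5 dx)^(1/1.25) = (1/8.5)^(1/1.25) = 0.180495
Step 3: Holder bound = ||f||_p * ||g||_q = 0.521201 * 0.180495 = 0.094074
Verification: 0.083333 <= 0.094074 (Holder holds)


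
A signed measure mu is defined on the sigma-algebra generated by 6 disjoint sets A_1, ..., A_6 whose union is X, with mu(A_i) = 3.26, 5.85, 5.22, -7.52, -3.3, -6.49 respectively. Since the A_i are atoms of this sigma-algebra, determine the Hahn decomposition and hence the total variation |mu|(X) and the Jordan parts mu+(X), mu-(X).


Step 1: Every measurable set is a union of atoms (the cells / points), so a Hahn decomposition is
  obtained by grouping atoms by sign: P = union of atoms with mu > 0, N = union of the remaining atoms.
  Atoms in P (indices): 1, 2, 3;  atoms in N (indices): 4, 5, 6
  Positive values: 3.26, 5.85, 5.22
  Negative values: -7.52, -3.3, -6.49
Step 2: mu+(X) = mu(P) = sum of positive atom values = 14.33
Step 3: mu-(X) = -mu(N) = sum of |negative atom values| = 17.31
Step 4: |mu|(X) = mu+(X) + mu-(X) = 14.33 + 17.31 = 31.64


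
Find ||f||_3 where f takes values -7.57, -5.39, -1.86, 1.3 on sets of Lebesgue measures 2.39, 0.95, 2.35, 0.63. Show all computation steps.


Step 1: Compute |f_i|^3 for each value:
  |-7.57|^3 = 433.798093
  |-5.39|^3 = 156.590819
  |-1.86|^3 = 6.434856
  |1.3|^3 = 2.197
Step 2: Multiply by measures and sum:
  433.798093 * 2.39 = 1036.777442
  156.590819 * 0.95 = 148.761278
  6.434856 * 2.35 = 15.121912
  2.197 * 0.63 = 1.38411
Sum = 1036.777442 + 148.761278 + 15.121912 + 1.38411 = 1202.044742
Step 3: Take the p-th root:
||f||_3 = (1202.044742)^(1/3) = 10.632618


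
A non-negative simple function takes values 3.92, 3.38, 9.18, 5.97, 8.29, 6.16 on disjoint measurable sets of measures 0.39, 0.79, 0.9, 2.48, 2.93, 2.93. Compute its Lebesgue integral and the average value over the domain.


Step 1: Integral = sum(value_i * measure_i)
= 3.92*0.39 + 3.38*0.79 + 9.18*0.9 + 5.97*2.48 + 8.29*2.93 + 6.16*2.93
= 1.5288 + 2.6702 + 8.262 + 14.8056 + 24.2897 + 18.0488
= 69.6051
Step 2: Total measure of domain = 0.39 + 0.79 + 0.9 + 2.48 + 2.93 + 2.93 = 10.42
Step 3: Average value = 69.6051 / 10.42 = 6.679952


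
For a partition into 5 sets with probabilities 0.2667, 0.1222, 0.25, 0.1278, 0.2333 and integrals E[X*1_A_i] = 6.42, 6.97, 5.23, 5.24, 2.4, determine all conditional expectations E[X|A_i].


For each cell A_i: E[X|A_i] = E[X*1_A_i] / P(A_i)
Step 1: E[X|A_1] = 6.42 / 0.2667 = 24.071991
Step 2: E[X|A_2] = 6.97 / 0.1222 = 57.037643
Step 3: E[X|A_3] = 5.23 / 0.25 = 20.92
Step 4: E[X|A_4] = 5.24 / 0.1278 = 41.001565
Step 5: E[X|A_5] = 2.4 / 0.2333 = 10.287184
Verification: E[X] = sum E[X*1_A_i] = 6.42 + 6.97 + 5.23 + 5.24 + 2.4 = 26.26


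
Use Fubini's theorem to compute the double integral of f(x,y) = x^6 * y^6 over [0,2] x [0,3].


By Fubini's theorem, the double integral factors as a product of single integrals:
Step 1: integral_0^2 x^6 dx = [x^7/7] from 0 to 2
     = 2^7/7 = 18.285714
Step 2: integral_0^3 y^6 dy = [y^7/7] from 0 to 3
     = 3^7/7 = 312.428571
Step 3: Double integral = 18.285714 * 312.428571 = 5712.979592


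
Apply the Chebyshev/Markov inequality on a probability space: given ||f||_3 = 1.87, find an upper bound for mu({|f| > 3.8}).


Chebyshev/Markov inequality: mu(|f| > eps) <= (||f||_p / eps)^p
Step 1: ||f||_3 / eps = 1.87 / 3.8 = 0.492105
Step 2: Raise to power p = 3:
  (0.492105)^3 = 0.119172
Step 3: Therefore mu(|f| > 3.8) <= 0.119172


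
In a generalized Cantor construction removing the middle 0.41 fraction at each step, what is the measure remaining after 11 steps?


Step 1: At each step, fraction remaining = 1 - 0.41 = 0.59
Step 2: After 11 steps, measure = (0.59)^11
Result = 0.003016


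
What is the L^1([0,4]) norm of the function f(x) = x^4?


Step 1: ||f||_1 = (integral_0^4 |x^4|^1 dx)^(1/1)
     = (integral_0^4 x^4 dx)^(1/1)
Step 2: integral_0^4 x^4 dx = [x^5/(5)] from 0 to 4 = 4^5/5
     = 1024/5 = 204.8
Step 3: ||f||_1 = (204.8)^(1/1) = 204.8


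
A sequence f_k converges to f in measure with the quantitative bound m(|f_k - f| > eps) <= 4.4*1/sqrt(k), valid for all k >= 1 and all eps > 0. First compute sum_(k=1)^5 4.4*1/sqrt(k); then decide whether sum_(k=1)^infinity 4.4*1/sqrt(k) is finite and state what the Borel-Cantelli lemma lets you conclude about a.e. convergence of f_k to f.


Step 1: List the terms 4.4*1/sqrt(k) for k = 1 to 5:
  k=1: 4.4
  k=2: 3.11127
  k=3: 2.540341
  k=4: 2.2
  k=5: 1.96774
Step 2: Partial sum = 4.4 + 3.11127 + 2.540341 + 2.2 + 1.96774
     = 14.219351
Step 3: The full series sum_(k>=1) 4.4*1/sqrt(k) diverges (p-series with p = 1/2 <= 1; a nonzero constant multiple of a divergent series diverges).
Step 4: The (first) Borel-Cantelli lemma requires a summable sequence of measures, so it does not apply here;
        from this bound alone no conclusion about a.e. convergence can be drawn (convergence in measure still
        gives an a.e.-convergent subsequence, but not a.e. convergence of the whole sequence).
Conclusion: series diverges; Borel-Cantelli is inconclusive about a.e. convergence of f_k.


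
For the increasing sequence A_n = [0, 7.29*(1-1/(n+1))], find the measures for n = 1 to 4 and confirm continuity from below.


By continuity of measure from below: if A_n increases to A, then m(A_n) -> m(A).
Here A = [0, 7.29], so m(A) = 7.29
Step 1: a_1 = 7.29*(1 - 1/2) = 3.645, m(A_1) = 3.645
Step 2: a_2 = 7.29*(1 - 1/3) = 4.86, m(A_2) = 4.86
Step 3: a_3 = 7.29*(1 - 1/4) = 5.4675, m(A_3) = 5.4675
Step 4: a_4 = 7.29*(1 - 1/5) = 5.832, m(A_4) = 5.832
Limit: m(A_n) -> m([0,7.29]) = 7.29


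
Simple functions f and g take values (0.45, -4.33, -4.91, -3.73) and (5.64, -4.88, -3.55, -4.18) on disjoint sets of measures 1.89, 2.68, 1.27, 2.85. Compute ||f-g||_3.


Step 1: Compute differences f_i - g_i:
  0.45 - 5.64 = -5.19
  -4.33 - -4.88 = 0.55
  -4.91 - -3.55 = -1.36
  -3.73 - -4.18 = 0.45
Step 2: Compute |diff|^3 * measure for each set:
  |-5.19|^3 * 1.89 = 139.798359 * 1.89 = 264.218899
  |0.55|^3 * 2.68 = 0.166375 * 2.68 = 0.445885
  |-1.36|^3 * 1.27 = 2.515456 * 1.27 = 3.194629
  |0.45|^3 * 2.85 = 0.091125 * 2.85 = 0.259706
Step 3: Sum = 268.119119
Step 4: ||f-g||_3 = (268.119119)^(1/3) = 6.448261


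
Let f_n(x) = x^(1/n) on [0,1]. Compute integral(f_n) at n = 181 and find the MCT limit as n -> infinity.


At n = 181: f_181(x) = x^(1/181).
Step 1: integral(x^(1/181), 0, 1) = [x^(1/181+1) / (1/181+1)] from 0 to 1
     = 1 / (1/181 + 1) = 1 / ((181+1)/181) = 181/(181+1)
     = 181/182 = 0.994505
Step 2: As n -> infinity, f_n(x) = x^(1/n) -> 1 for x in (0,1], and f_n is increasing in n.
By MCT, lim_n integral(f_n) = integral(lim_n f_n) = integral(1, 0, 1) = 1.
Step 3: Verify convergence: 181/182 = 0.994505 -> 1


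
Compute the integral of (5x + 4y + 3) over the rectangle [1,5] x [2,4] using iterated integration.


By Fubini, integrate in x first, then y.
Step 1: Fix y, integrate over x in [1,5]:
  integral(5x + 4y + 3, x=1..5)
  = 5*(5^2 - 1^2)/2 + (4y + 3)*(5 - 1)
  = 60 + (4y + 3)*4
  = 60 + 16y + 12
  = 72 + 16y
Step 2: Integrate over y in [2,4]:
  integral(72 + 16y, y=2..4)
  = 72*2 + 16*(4^2 - 2^2)/2
  = 144 + 96
  = 240


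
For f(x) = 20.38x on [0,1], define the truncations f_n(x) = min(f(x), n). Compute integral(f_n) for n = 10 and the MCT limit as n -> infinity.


f(x) = 20.38x on [0,1]; f_n(x) = min(20.38x, n). At n = 10:
Step 1: f(x) reaches 10 at x = 10/20.38 = 0.490677
Step 2: integral(f_10) = integral(20.38x, 0, 0.490677) + integral(10, 0.490677, 1)
       = 20.38*0.490677^2/2 + 10*(1 - 0.490677)
       = 2.453386 + 5.093229
       = 7.546614
Step 3: As n -> infinity, f_n increases to f, so by MCT integral(f_n) -> integral(f) = 20.38/2 = 10.19.
Convergence: integral(f_10) = 7.546614 -> 10.19 as n -> infinity


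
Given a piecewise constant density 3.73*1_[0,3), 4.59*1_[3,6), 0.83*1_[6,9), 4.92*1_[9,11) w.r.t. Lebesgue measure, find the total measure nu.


Integrate each piece of the Radon-Nikodym derivative:
Step 1: integral_0^3 3.73 dx = 3.73*(3-0) = 3.73*3 = 11.19
Step 2: integral_3^6 4.59 dx = 4.59*(6-3) = 4.59*3 = 13.77
Step 3: integral_6^9 0.83 dx = 0.83*(9-6) = 0.83*3 = 2.49
Step 4: integral_9^11 4.92 dx = 4.92*(11-9) = 4.92*2 = 9.84
Total: 11.19 + 13.77 + 2.49 + 9.84 = 37.29


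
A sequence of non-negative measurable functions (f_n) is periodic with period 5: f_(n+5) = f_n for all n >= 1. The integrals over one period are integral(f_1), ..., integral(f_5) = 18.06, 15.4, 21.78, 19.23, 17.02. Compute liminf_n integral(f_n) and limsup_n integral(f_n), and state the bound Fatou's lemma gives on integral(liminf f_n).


The sequence (integral(f_n)) is periodic with period 5, repeating the values 18.06, 15.4, 21.78, 19.23, 17.02 indefinitely.
Step 1: For a periodic sequence, every tail (a_m, a_(m+1), ...) contains all 5 period values infinitely often.
Step 2: Hence inf of every tail = min of the period values = min(18.06, 15.4, 21.78, 19.23, 17.02) = 15.4.
        liminf_n integral(f_n) = sup over m of (inf of tail from m) = 15.4.
Step 3: Similarly sup of every tail = max of the period values = 21.78.
        limsup_n integral(f_n) = 21.78.
Step 4: Fatou's lemma: integral(liminf_n f_n) <= liminf_n integral(f_n) = 15.4.
        So the integral of the pointwise liminf is at most 15.4.


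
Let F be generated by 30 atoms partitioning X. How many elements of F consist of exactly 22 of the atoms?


Each element of F is a union of some subset of the 30 atoms.
Elements that are unions of exactly 22 atoms correspond to 22-element subsets of the 30 atoms.
Count = C(30, 22) = 30! / (22! * 8!) = 5852925.


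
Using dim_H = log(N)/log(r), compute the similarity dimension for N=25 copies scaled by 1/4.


For a self-similar set with N copies scaled by 1/r:
dim_H = log(N)/log(r) = log(25)/log(4)
= 3.218876/1.386294
= 2.321928


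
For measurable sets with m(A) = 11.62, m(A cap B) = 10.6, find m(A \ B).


m(A \ B) = m(A) - m(A n B)
= 11.62 - 10.6
= 1.02


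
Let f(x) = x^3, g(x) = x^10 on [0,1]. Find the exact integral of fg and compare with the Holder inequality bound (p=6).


Step 1: Exact integral of f*g = integral(x^13, 0, 1) = 1/14
     = 0.071429
Step 2: Holder bound with p=6, q=1.2:
  ||f||_p = (integral x^18 dx)^(1/6) = (1/19)^(1/6) = 0.612173
  ||g||_q = (integral x^12 dx)^(1/1.2) = (1/13)^(1/1.2) = 0.117954
Step 3: Holder bound = ||f||_p * ||g||_q = 0.612173 * 0.117954 = 0.072208
Verification: 0.071429 <= 0.072208 (Holder holds)


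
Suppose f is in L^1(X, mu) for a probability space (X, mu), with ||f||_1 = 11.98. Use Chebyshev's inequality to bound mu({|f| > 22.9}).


Chebyshev/Markov inequality: mu(|f| > eps) <= (||f||_p / eps)^p
Step 1: ||f||_1 / eps = 11.98 / 22.9 = 0.523144
Step 2: Raise to power p = 1:
  (0.523144)^1 = 0.523144
Step 3: Therefore mu(|f| > 22.9) <= 0.523144


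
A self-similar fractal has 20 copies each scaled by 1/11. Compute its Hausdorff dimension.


For a self-similar set with N copies scaled by 1/r:
dim_H = log(N)/log(r) = log(20)/log(11)
= 2.995732/2.397895
= 1.249317


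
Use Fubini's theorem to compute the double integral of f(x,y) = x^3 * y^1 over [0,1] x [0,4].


By Fubini's theorem, the double integral factors as a product of single integrals:
Step 1: integral_0^1 x^3 dx = [x^4/4] from 0 to 1
     = 1^4/4 = 0.25
Step 2: integral_0^4 y^1 dy = [y^2/2] from 0 to 4
     = 4^2/2 = 8
Step 3: Double integral = 0.25 * 8 = 2


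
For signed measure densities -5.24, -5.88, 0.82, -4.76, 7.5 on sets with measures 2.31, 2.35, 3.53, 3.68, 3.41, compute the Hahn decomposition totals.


Step 1: Compute signed measure on each set:
  Set 1: -5.24 * 2.31 = -12.1044
  Set 2: -5.88 * 2.35 = -13.818
  Set 3: 0.82 * 3.53 = 2.8946
  Set 4: -4.76 * 3.68 = -17.5168
  Set 5: 7.5 * 3.41 = 25.575
Step 2: Total signed measure = (-12.1044) + (-13.818) + (2.8946) + (-17.5168) + (25.575)
     = -14.9696
Step 3: Positive part mu+(X) = sum of positive contributions = 28.4696
Step 4: Negative part mu-(X) = |sum of negative contributions| = 43.4392


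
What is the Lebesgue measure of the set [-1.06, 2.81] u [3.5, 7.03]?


For pairwise disjoint intervals, m(union) = sum of lengths.
= (2.81 - -1.06) + (7.03 - 3.5)
= 3.87 + 3.53
= 7.4


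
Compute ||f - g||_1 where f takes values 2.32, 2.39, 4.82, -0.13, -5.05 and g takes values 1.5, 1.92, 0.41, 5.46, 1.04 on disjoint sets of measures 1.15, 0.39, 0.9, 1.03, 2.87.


Step 1: Compute differences f_i - g_i:
  2.32 - 1.5 = 0.82
  2.39 - 1.92 = 0.47
  4.82 - 0.41 = 4.41
  -0.13 - 5.46 = -5.59
  -5.05 - 1.04 = -6.09
Step 2: Compute |diff|^1 * measure for each set:
  |0.82|^1 * 1.15 = 0.82 * 1.15 = 0.943
  |0.47|^1 * 0.39 = 0.47 * 0.39 = 0.1833
  |4.41|^1 * 0.9 = 4.41 * 0.9 = 3.969
  |-5.59|^1 * 1.03 = 5.59 * 1.03 = 5.7577
  |-6.09|^1 * 2.87 = 6.09 * 2.87 = 17.4783
Step 3: Sum = 28.3313
Step 4: ||f-g||_1 = (28.3313)^(1/1) = 28.3313


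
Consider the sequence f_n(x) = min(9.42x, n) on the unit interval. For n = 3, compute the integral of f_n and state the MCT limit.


f(x) = 9.42x on [0,1]; f_n(x) = min(9.42x, n). At n = 3:
Step 1: f(x) reaches 3 at x = 3/9.42 = 0.318471
Step 2: integral(f_3) = integral(9.42x, 0, 0.318471) + integral(3, 0.318471, 1)
       = 9.42*0.318471^2/2 + 3*(1 - 0.318471)
       = 0.477707 + 2.044586
       = 2.522293
Step 3: As n -> infinity, f_n increases to f, so by MCT integral(f_n) -> integral(f) = 9.42/2 = 4.71.
Convergence: integral(f_3) = 2.522293 -> 4.71 as n -> infinity


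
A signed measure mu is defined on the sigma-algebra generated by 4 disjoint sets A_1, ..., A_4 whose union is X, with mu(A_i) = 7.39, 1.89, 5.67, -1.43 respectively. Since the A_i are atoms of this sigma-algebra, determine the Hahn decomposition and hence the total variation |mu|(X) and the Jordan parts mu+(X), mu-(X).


Step 1: Every measurable set is a union of atoms (the cells / points), so a Hahn decomposition is
  obtained by grouping atoms by sign: P = union of atoms with mu > 0, N = union of the remaining atoms.
  Atoms in P (indices): 1, 2, 3;  atoms in N (indices): 4
  Positive values: 7.39, 1.89, 5.67
  Negative values: -1.43
Step 2: mu+(X) = mu(P) = sum of positive atom values = 14.95
Step 3: mu-(X) = -mu(N) = sum of |negative atom values| = 1.43
Step 4: |mu|(X) = mu+(X) + mu-(X) = 14.95 + 1.43 = 16.38


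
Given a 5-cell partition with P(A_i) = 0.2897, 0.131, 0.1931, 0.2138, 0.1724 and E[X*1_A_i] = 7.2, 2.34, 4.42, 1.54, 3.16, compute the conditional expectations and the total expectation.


For each cell A_i: E[X|A_i] = E[X*1_A_i] / P(A_i)
Step 1: E[X|A_1] = 7.2 / 0.2897 = 24.853297
Step 2: E[X|A_2] = 2.34 / 0.131 = 17.862595
Step 3: E[X|A_3] = 4.42 / 0.1931 = 22.889694
Step 4: E[X|A_4] = 1.54 / 0.2138 = 7.202993
Step 5: E[X|A_5] = 3.16 / 0.1724 = 18.329466
Verification: E[X] = sum E[X*1_A_i] = 7.2 + 2.34 + 4.42 + 1.54 + 3.16 = 18.66


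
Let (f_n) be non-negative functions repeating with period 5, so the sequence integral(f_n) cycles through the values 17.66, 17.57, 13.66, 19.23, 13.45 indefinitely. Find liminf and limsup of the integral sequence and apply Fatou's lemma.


The sequence (integral(f_n)) is periodic with period 5, repeating the values 17.66, 17.57, 13.66, 19.23, 13.45 indefinitely.
Step 1: For a periodic sequence, every tail (a_m, a_(m+1), ...) contains all 5 period values infinitely often.
Step 2: Hence inf of every tail = min of the period values = min(17.66, 17.57, 13.66, 19.23, 13.45) = 13.45.
        liminf_n integral(f_n) = sup over m of (inf of tail from m) = 13.45.
Step 3: Similarly sup of every tail = max of the period values = 19.23.
        limsup_n integral(f_n) = 19.23.
Step 4: Fatou's lemma: integral(liminf_n f_n) <= liminf_n integral(f_n) = 13.45.
        So the integral of the pointwise liminf is at most 13.45.


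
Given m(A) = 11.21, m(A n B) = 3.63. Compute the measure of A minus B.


m(A \ B) = m(A) - m(A n B)
= 11.21 - 3.63
= 7.58


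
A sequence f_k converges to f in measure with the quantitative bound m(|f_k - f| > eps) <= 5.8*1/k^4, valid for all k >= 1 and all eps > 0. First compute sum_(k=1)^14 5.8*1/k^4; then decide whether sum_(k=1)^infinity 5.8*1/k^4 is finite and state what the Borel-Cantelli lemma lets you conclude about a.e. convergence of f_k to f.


Step 1: List the terms 5.8*1/k^4 for k = 1 to 14:
  k=1: 5.8
  k=2: 0.3625
  k=3: 0.071605
  k=4: 0.022656
  k=5: 0.00928
  k=6: 0.004475
  k=7: 0.002416
  k=8: 0.001416
  k=9: 8.840116e-04
  k=10: 5.800000e-04
  k=11: 3.961478e-04
  k=12: 2.797068e-04
  k=13: 2.030741e-04
  k=14: 1.509788e-04
Step 2: Partial sum = 5.8 + 0.3625 + 0.071605 + 0.022656 + 0.00928 + 0.004475 + 0.002416 + 0.001416 + 8.840116e-04 + 5.800000e-04 + 3.961478e-04 + 2.797068e-04 + 2.030741e-04 + 1.509788e-04
     = 6.276842
Step 3: The full series sum_(k>=1) 5.8*1/k^4 converges (p-series with p = 4 > 1; a constant multiple of a convergent series converges).
Step 4: Fix eps > 0. Since sum_k m(|f_k - f| > eps) < infinity, the Borel-Cantelli lemma gives
        m(limsup_k {|f_k - f| > eps}) = 0, i.e. for a.e. x, |f_k(x) - f(x)| <= eps for all large k.
        Applying this with eps = 1/j for j = 1, 2, ... and intersecting the countably many full-measure sets,
        for a.e. x we get limsup_k |f_k(x) - f(x)| <= 1/j for every j, hence f_k -> f almost everywhere.
Conclusion: series converges; Borel-Cantelli yields f_k -> f a.e.


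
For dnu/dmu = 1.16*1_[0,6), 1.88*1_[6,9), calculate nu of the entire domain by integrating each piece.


Integrate each piece of the Radon-Nikodym derivative:
Step 1: integral_0^6 1.16 dx = 1.16*(6-0) = 1.16*6 = 6.96
Step 2: integral_6^9 1.88 dx = 1.88*(9-6) = 1.88*3 = 5.64
Total: 6.96 + 5.64 = 12.6


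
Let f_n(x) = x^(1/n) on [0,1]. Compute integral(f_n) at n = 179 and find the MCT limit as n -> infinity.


At n = 179: f_179(x) = x^(1/179).
Step 1: integral(x^(1/179), 0, 1) = [x^(1/179+1) / (1/179+1)] from 0 to 1
     = 1 / (1/179 + 1) = 1 / ((179+1)/179) = 179/(179+1)
     = 179/180 = 0.994444
Step 2: As n -> infinity, f_n(x) = x^(1/n) -> 1 for x in (0,1], and f_n is increasing in n.
By MCT, lim_n integral(f_n) = integral(lim_n f_n) = integral(1, 0, 1) = 1.
Step 3: Verify convergence: 179/180 = 0.994444 -> 1


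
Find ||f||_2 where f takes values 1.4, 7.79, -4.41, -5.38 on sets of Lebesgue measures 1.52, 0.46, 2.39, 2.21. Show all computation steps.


Step 1: Compute |f_i|^2 for each value:
  |1.4|^2 = 1.96
  |7.79|^2 = 60.6841
  |-4.41|^2 = 19.4481
  |-5.38|^2 = 28.9444
Step 2: Multiply by measures and sum:
  1.96 * 1.52 = 2.9792
  60.6841 * 0.46 = 27.914686
  19.4481 * 2.39 = 46.480959
  28.9444 * 2.21 = 63.967124
Sum = 2.9792 + 27.914686 + 46.480959 + 63.967124 = 141.341969
Step 3: Take the p-th root:
||f||_2 = (141.341969)^(1/2) = 11.888733


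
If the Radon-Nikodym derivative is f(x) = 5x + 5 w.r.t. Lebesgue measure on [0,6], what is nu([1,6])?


nu(A) = integral_A (dnu/dmu) dmu = integral_1^6 (5x + 5) dx
Step 1: Antiderivative F(x) = (5/2)x^2 + 5x
Step 2: F(6) = (5/2)*6^2 + 5*6 = 90 + 30 = 120
Step 3: F(1) = (5/2)*1^2 + 5*1 = 2.5 + 5 = 7.5
Step 4: nu([1,6]) = F(6) - F(1) = 120 - 7.5 = 112.5


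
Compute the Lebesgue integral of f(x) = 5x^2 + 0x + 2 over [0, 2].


The Lebesgue integral of a Riemann-integrable function agrees with the Riemann integral.
Antiderivative F(x) = (5/3)x^3 + (0/2)x^2 + 2x
F(2) = (5/3)*2^3 + (0/2)*2^2 + 2*2
     = (5/3)*8 + (0/2)*4 + 2*2
     = 13.333333 + 0.0 + 4
     = 17.333333
F(0) = 0.0
Integral = F(2) - F(0) = 17.333333 - 0.0 = 17.333333


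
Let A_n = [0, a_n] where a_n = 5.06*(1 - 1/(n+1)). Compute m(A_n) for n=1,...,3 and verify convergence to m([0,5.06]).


By continuity of measure from below: if A_n increases to A, then m(A_n) -> m(A).
Here A = [0, 5.06], so m(A) = 5.06
Step 1: a_1 = 5.06*(1 - 1/2) = 2.53, m(A_1) = 2.53
Step 2: a_2 = 5.06*(1 - 1/3) = 3.3733, m(A_2) = 3.3733
Step 3: a_3 = 5.06*(1 - 1/4) = 3.795, m(A_3) = 3.795
Limit: m(A_n) -> m([0,5.06]) = 5.06


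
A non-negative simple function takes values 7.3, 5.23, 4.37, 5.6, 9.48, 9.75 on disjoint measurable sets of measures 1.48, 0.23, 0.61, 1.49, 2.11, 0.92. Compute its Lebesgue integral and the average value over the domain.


Step 1: Integral = sum(value_i * measure_i)
= 7.3*1.48 + 5.23*0.23 + 4.37*0.61 + 5.6*1.49 + 9.48*2.11 + 9.75*0.92
= 10.804 + 1.2029 + 2.6657 + 8.344 + 20.0028 + 8.97
= 51.9894
Step 2: Total measure of domain = 1.48 + 0.23 + 0.61 + 1.49 + 2.11 + 0.92 = 6.84
Step 3: Average value = 51.9894 / 6.84 = 7.600789


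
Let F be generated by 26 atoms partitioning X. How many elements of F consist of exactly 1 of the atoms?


Each element of F is a union of some subset of the 26 atoms.
Elements that are unions of exactly 1 atoms correspond to 1-element subsets of the 26 atoms.
Count = C(26, 1) = 26! / (1! * 25!) = 26.


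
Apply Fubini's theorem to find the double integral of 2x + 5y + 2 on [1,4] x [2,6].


By Fubini, integrate in x first, then y.
Step 1: Fix y, integrate over x in [1,4]:
  integral(2x + 5y + 2, x=1..4)
  = 2*(4^2 - 1^2)/2 + (5y + 2)*(4 - 1)
  = 15 + (5y + 2)*3
  = 15 + 15y + 6
  = 21 + 15y
Step 2: Integrate over y in [2,6]:
  integral(21 + 15y, y=2..6)
  = 21*4 + 15*(6^2 - 2^2)/2
  = 84 + 240
  = 324


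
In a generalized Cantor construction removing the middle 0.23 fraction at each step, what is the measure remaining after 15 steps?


Step 1: At each step, fraction remaining = 1 - 0.23 = 0.77
Step 2: After 15 steps, measure = (0.77)^15
Result = 0.019832


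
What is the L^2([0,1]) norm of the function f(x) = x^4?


Step 1: ||f||_2 = (integral_0^1 |x^4|^2 dx)^(1/2)
     = (integral_0^1 x^8 dx)^(1/2)
Step 2: integral_0^1 x^8 dx = [x^9/(9)] from 0 to 1 = 1^9/9
     = 1/9 = 0.111111
Step 3: ||f||_2 = (0.111111)^(1/2) = 0.333333


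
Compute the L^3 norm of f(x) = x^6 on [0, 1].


Step 1: ||f||_3 = (integral_0^1 |x^6|^3 dx)^(1/3)
     = (integral_0^1 x^18 dx)^(1/3)
Step 2: integral_0^1 x^18 dx = [x^19/(19)] from 0 to 1 = 1^19/19
     = 1/19 = 0.052632
Step 3: ||f||_3 = (0.052632)^(1/3) = 0.374756


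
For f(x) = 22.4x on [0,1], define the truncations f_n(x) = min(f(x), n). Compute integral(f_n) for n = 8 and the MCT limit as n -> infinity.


f(x) = 22.4x on [0,1]; f_n(x) = min(22.4x, n). At n = 8:
Step 1: f(x) reaches 8 at x = 8/22.4 = 0.357143
Step 2: integral(f_8) = integral(22.4x, 0, 0.357143) + integral(8, 0.357143, 1)
       = 22.4*0.357143^2/2 + 8*(1 - 0.357143)
       = 1.428571 + 5.142857
       = 6.571429
Step 3: As n -> infinity, f_n increases to f, so by MCT integral(f_n) -> integral(f) = 22.4/2 = 11.2.
Convergence: integral(f_8) = 6.571429 -> 11.2 as n -> infinity


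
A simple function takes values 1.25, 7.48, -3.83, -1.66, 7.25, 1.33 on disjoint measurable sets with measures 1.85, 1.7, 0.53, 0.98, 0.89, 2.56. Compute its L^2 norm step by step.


Step 1: Compute |f_i|^2 for each value:
  |1.25|^2 = 1.5625
  |7.48|^2 = 55.9504
  |-3.83|^2 = 14.6689
  |-1.66|^2 = 2.7556
  |7.25|^2 = 52.5625
  |1.33|^2 = 1.7689
Step 2: Multiply by measures and sum:
  1.5625 * 1.85 = 2.890625
  55.9504 * 1.7 = 95.11568
  14.6689 * 0.53 = 7.774517
  2.7556 * 0.98 = 2.700488
  52.5625 * 0.89 = 46.780625
  1.7689 * 2.56 = 4.528384
Sum = 2.890625 + 95.11568 + 7.774517 + 2.700488 + 46.780625 + 4.528384 = 159.790319
Step 3: Take the p-th root:
||f||_2 = (159.790319)^(1/2) = 12.64082


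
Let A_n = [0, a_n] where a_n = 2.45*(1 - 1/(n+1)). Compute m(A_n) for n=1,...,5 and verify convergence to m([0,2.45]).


By continuity of measure from below: if A_n increases to A, then m(A_n) -> m(A).
Here A = [0, 2.45], so m(A) = 2.45
Step 1: a_1 = 2.45*(1 - 1/2) = 1.225, m(A_1) = 1.225
Step 2: a_2 = 2.45*(1 - 1/3) = 1.6333, m(A_2) = 1.6333
Step 3: a_3 = 2.45*(1 - 1/4) = 1.8375, m(A_3) = 1.8375
Step 4: a_4 = 2.45*(1 - 1/5) = 1.96, m(A_4) = 1.96
Step 5: a_5 = 2.45*(1 - 1/6) = 2.0417, m(A_5) = 2.0417
Limit: m(A_n) -> m([0,2.45]) = 2.45


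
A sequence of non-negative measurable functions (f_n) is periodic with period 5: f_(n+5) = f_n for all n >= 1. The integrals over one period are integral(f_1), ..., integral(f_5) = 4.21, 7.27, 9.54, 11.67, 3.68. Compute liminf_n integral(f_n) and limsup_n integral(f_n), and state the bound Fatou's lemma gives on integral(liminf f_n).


The sequence (integral(f_n)) is periodic with period 5, repeating the values 4.21, 7.27, 9.54, 11.67, 3.68 indefinitely.
Step 1: For a periodic sequence, every tail (a_m, a_(m+1), ...) contains all 5 period values infinitely often.
Step 2: Hence inf of every tail = min of the period values = min(4.21, 7.27, 9.54, 11.67, 3.68) = 3.68.
        liminf_n integral(f_n) = sup over m of (inf of tail from m) = 3.68.
Step 3: Similarly sup of every tail = max of the period values = 11.67.
        limsup_n integral(f_n) = 11.67.
Step 4: Fatou's lemma: integral(liminf_n f_n) <= liminf_n integral(f_n) = 3.68.
        So the integral of the pointwise liminf is at most 3.68.


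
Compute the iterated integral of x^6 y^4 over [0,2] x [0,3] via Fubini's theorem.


By Fubini's theorem, the double integral factors as a product of single integrals:
Step 1: integral_0^2 x^6 dx = [x^7/7] from 0 to 2
     = 2^7/7 = 18.285714
Step 2: integral_0^3 y^4 dy = [y^5/5] from 0 to 3
     = 3^5/5 = 48.6
Step 3: Double integral = 18.285714 * 48.6 = 888.685714


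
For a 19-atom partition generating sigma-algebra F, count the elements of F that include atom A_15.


Each element of F is a union of some subset S of the 19 atoms.
The element contains A_15 iff A_15 is in S.
So we count subsets S of {A_1,...,A_19} with A_15 in S: choose freely among the other 18 atoms.
Count = 2^(19-1) = 2^18 = 262144.


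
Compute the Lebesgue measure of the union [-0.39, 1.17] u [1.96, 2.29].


For pairwise disjoint intervals, m(union) = sum of lengths.
= (1.17 - -0.39) + (2.29 - 1.96)
= 1.56 + 0.33
= 1.89


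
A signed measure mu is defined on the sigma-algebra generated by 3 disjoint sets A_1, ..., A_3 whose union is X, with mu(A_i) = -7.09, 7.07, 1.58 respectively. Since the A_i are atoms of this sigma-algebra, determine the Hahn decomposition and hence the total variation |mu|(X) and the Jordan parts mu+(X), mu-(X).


Step 1: Every measurable set is a union of atoms (the cells / points), so a Hahn decomposition is
  obtained by grouping atoms by sign: P = union of atoms with mu > 0, N = union of the remaining atoms.
  Atoms in P (indices): 2, 3;  atoms in N (indices): 1
  Positive values: 7.07, 1.58
  Negative values: -7.09
Step 2: mu+(X) = mu(P) = sum of positive atom values = 8.65
Step 3: mu-(X) = -mu(N) = sum of |negative atom values| = 7.09
Step 4: |mu|(X) = mu+(X) + mu-(X) = 8.65 + 7.09 = 15.74


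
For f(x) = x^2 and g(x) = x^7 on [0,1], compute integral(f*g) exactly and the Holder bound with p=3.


Step 1: Exact integral of f*g = integral(x^9, 0, 1) = 1/10
     = 0.1
Step 2: Holder bound with p=3, q=1.5:
  ||f||_p = (integral x^6 dx)^(1/3) = (1/7)^(1/3) = 0.522758
  ||g||_q = (integral x^10.5 dx)^(1/1.5) = (1/11.5)^(1/1.5) = 0.196276
Step 3: Holder bound = ||f||_p * ||g||_q = 0.522758 * 0.196276 = 0.102605
Verification: 0.1 <= 0.102605 (Holder holds)


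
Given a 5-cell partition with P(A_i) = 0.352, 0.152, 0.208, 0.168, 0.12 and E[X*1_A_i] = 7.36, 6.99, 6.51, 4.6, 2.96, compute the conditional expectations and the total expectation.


For each cell A_i: E[X|A_i] = E[X*1_A_i] / P(A_i)
Step 1: E[X|A_1] = 7.36 / 0.352 = 20.909091
Step 2: E[X|A_2] = 6.99 / 0.152 = 45.986842
Step 3: E[X|A_3] = 6.51 / 0.208 = 31.298077
Step 4: E[X|A_4] = 4.6 / 0.168 = 27.380952
Step 5: E[X|A_5] = 2.96 / 0.12 = 24.666667
Verification: E[X] = sum E[X*1_A_i] = 7.36 + 6.99 + 6.51 + 4.6 + 2.96 = 28.42


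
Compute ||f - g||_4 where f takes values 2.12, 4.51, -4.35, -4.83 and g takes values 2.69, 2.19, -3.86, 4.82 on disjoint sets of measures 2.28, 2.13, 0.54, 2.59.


Step 1: Compute differences f_i - g_i:
  2.12 - 2.69 = -0.57
  4.51 - 2.19 = 2.32
  -4.35 - -3.86 = -0.49
  -4.83 - 4.82 = -9.65
Step 2: Compute |diff|^4 * measure for each set:
  |-0.57|^4 * 2.28 = 0.10556 * 2.28 = 0.240677
  |2.32|^4 * 2.13 = 28.97023 * 2.13 = 61.706589
  |-0.49|^4 * 0.54 = 0.057648 * 0.54 = 0.03113
  |-9.65|^4 * 2.59 = 8671.800006 * 2.59 = 22459.962016
Step 3: Sum = 22521.940412
Step 4: ||f-g||_4 = (22521.940412)^(1/4) = 12.250433


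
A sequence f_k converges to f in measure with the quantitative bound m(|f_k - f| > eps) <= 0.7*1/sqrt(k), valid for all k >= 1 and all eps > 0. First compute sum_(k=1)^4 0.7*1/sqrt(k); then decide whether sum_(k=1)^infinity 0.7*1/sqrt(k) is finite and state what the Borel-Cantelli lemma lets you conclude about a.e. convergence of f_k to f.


Step 1: List the terms 0.7*1/sqrt(k) for k = 1 to 4:
  k=1: 0.7
  k=2: 0.494975
  k=3: 0.404145
  k=4: 0.35
Step 2: Partial sum = 0.7 + 0.494975 + 0.404145 + 0.35
     = 1.94912
Step 3: The full series sum_(k>=1) 0.7*1/sqrt(k) diverges (p-series with p = 1/2 <= 1; a nonzero constant multiple of a divergent series diverges).
Step 4: The (first) Borel-Cantelli lemma requires a summable sequence of measures, so it does not apply here;
        from this bound alone no conclusion about a.e. convergence can be drawn (convergence in measure still
        gives an a.e.-convergent subsequence, but not a.e. convergence of the whole sequence).
Conclusion: series diverges; Borel-Cantelli is inconclusive about a.e. convergence of f_k.


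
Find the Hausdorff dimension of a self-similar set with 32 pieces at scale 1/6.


For a self-similar set with N copies scaled by 1/r:
dim_H = log(N)/log(r) = log(32)/log(6)
= 3.465736/1.791759
= 1.934264


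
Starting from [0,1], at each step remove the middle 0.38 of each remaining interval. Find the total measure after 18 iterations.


Step 1: At each step, fraction remaining = 1 - 0.38 = 0.62
Step 2: After 18 steps, measure = (0.62)^18
Result = 1.832527e-04


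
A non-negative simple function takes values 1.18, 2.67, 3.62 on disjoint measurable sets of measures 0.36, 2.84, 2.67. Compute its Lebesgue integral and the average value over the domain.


Step 1: Integral = sum(value_i * measure_i)
= 1.18*0.36 + 2.67*2.84 + 3.62*2.67
= 0.4248 + 7.5828 + 9.6654
= 17.673
Step 2: Total measure of domain = 0.36 + 2.84 + 2.67 = 5.87
Step 3: Average value = 17.673 / 5.87 = 3.010733


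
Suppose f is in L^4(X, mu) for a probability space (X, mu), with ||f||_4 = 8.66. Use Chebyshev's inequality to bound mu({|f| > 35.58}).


Chebyshev/Markov inequality: mu(|f| > eps) <= (||f||_p / eps)^p
Step 1: ||f||_4 / eps = 8.66 / 35.58 = 0.243395
Step 2: Raise to power p = 4:
  (0.243395)^4 = 0.00351
Step 3: Therefore mu(|f| > 35.58) <= 0.00351


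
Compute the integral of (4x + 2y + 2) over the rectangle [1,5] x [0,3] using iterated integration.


By Fubini, integrate in x first, then y.
Step 1: Fix y, integrate over x in [1,5]:
  integral(4x + 2y + 2, x=1..5)
  = 4*(5^2 - 1^2)/2 + (2y + 2)*(5 - 1)
  = 48 + (2y + 2)*4
  = 48 + 8y + 8
  = 56 + 8y
Step 2: Integrate over y in [0,3]:
  integral(56 + 8y, y=0..3)
  = 56*3 + 8*(3^2 - 0^2)/2
  = 168 + 36
  = 204


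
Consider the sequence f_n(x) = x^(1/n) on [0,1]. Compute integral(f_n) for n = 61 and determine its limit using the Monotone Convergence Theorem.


At n = 61: f_61(x) = x^(1/61).
Step 1: integral(x^(1/61), 0, 1) = [x^(1/61+1) / (1/61+1)] from 0 to 1
     = 1 / (1/61 + 1) = 1 / ((61+1)/61) = 61/(61+1)
     = 61/62 = 0.983871
Step 2: As n -> infinity, f_n(x) = x^(1/n) -> 1 for x in (0,1], and f_n is increasing in n.
By MCT, lim_n integral(f_n) = integral(lim_n f_n) = integral(1, 0, 1) = 1.
Step 3: Verify convergence: 61/62 = 0.983871 -> 1


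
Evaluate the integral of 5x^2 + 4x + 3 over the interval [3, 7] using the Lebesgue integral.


The Lebesgue integral of a Riemann-integrable function agrees with the Riemann integral.
Antiderivative F(x) = (5/3)x^3 + (4/2)x^2 + 3x
F(7) = (5/3)*7^3 + (4/2)*7^2 + 3*7
     = (5/3)*343 + (4/2)*49 + 3*7
     = 571.666667 + 98 + 21
     = 690.666667
F(3) = 72
Integral = F(7) - F(3) = 690.666667 - 72 = 618.666667


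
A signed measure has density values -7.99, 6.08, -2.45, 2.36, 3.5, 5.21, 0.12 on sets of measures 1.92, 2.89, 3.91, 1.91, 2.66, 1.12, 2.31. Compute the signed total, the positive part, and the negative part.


Step 1: Compute signed measure on each set:
  Set 1: -7.99 * 1.92 = -15.3408
  Set 2: 6.08 * 2.89 = 17.5712
  Set 3: -2.45 * 3.91 = -9.5795
  Set 4: 2.36 * 1.91 = 4.5076
  Set 5: 3.5 * 2.66 = 9.31
  Set 6: 5.21 * 1.12 = 5.8352
  Set 7: 0.12 * 2.31 = 0.2772
Step 2: Total signed measure = (-15.3408) + (17.5712) + (-9.5795) + (4.5076) + (9.31) + (5.8352) + (0.2772)
     = 12.5809
Step 3: Positive part mu+(X) = sum of positive contributions = 37.5012
Step 4: Negative part mu-(X) = |sum of negative contributions| = 24.9203


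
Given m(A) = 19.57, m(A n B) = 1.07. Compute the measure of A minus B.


m(A \ B) = m(A) - m(A n B)
= 19.57 - 1.07
= 18.5


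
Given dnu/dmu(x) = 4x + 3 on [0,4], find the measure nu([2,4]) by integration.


nu(A) = integral_A (dnu/dmu) dmu = integral_2^4 (4x + 3) dx
Step 1: Antiderivative F(x) = (4/2)x^2 + 3x
Step 2: F(4) = (4/2)*4^2 + 3*4 = 32 + 12 = 44
Step 3: F(2) = (4/2)*2^2 + 3*2 = 8 + 6 = 14
Step 4: nu([2,4]) = F(4) - F(2) = 44 - 14 = 30


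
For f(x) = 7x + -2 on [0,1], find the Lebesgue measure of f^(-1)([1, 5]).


f^(-1)([1, 5]) = {x : 1 <= 7x + -2 <= 5}
Solving: (1 - -2)/7 <= x <= (5 - -2)/7
= [0.428571, 1]
Intersecting with [0,1]: [0.428571, 1]
Measure = 1 - 0.428571 = 0.571429


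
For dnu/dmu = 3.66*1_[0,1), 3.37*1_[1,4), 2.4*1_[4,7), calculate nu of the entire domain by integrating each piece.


Integrate each piece of the Radon-Nikodym derivative:
Step 1: integral_0^1 3.66 dx = 3.66*(1-0) = 3.66*1 = 3.66
Step 2: integral_1^4 3.37 dx = 3.37*(4-1) = 3.37*3 = 10.11
Step 3: integral_4^7 2.4 dx = 2.4*(7-4) = 2.4*3 = 7.2
Total: 3.66 + 10.11 + 7.2 = 20.97


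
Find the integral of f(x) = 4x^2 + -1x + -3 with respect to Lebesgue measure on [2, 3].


The Lebesgue integral of a Riemann-integrable function agrees with the Riemann integral.
Antiderivative F(x) = (4/3)x^3 + (-1/2)x^2 + -3x
F(3) = (4/3)*3^3 + (-1/2)*3^2 + -3*3
     = (4/3)*27 + (-1/2)*9 + -3*3
     = 36 + -4.5 + -9
     = 22.5
F(2) = 2.666667
Integral = F(3) - F(2) = 22.5 - 2.666667 = 19.833333


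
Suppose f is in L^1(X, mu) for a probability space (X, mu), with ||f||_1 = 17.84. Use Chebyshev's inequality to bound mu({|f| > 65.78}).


Chebyshev/Markov inequality: mu(|f| > eps) <= (||f||_p / eps)^p
Step 1: ||f||_1 / eps = 17.84 / 65.78 = 0.271207
Step 2: Raise to power p = 1:
  (0.271207)^1 = 0.271207
Step 3: Therefore mu(|f| > 65.78) <= 0.271207


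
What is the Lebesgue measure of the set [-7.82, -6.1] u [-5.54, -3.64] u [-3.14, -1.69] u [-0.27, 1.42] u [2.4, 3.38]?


For pairwise disjoint intervals, m(union) = sum of lengths.
= (-6.1 - -7.82) + (-3.64 - -5.54) + (-1.69 - -3.14) + (1.42 - -0.27) + (3.38 - 2.4)
= 1.72 + 1.9 + 1.45 + 1.69 + 0.98
= 7.74
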